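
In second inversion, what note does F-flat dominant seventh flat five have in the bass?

C-double-flat

F-flat dominant seventh flat five in root position is F-flat–A-flat–C-double-flat–E-double-flat.
Second inversion places the fifth in the bass, which is C-double-flat.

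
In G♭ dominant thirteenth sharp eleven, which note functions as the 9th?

A♭

G♭ dominant thirteenth sharp eleven is built on G♭; its 9th is a major 9th above the root.
A second above G uses the letter A, and the major 9th above G♭ is A♭.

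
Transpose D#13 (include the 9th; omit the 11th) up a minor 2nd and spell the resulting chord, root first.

E – G# – B – D – F# – C#

D# up a minor 2nd → E. New chord: E dominant thirteenth.
- root: E
- major 3rd: G#
- perfect 5th: B
- minor 7th: D
- major 9th: F#
- major 13th: C#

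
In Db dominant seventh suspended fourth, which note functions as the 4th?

Db dominant seventh suspended fourth is built on D-flat; its 4th is a perfect 4th above the root.
A fourth above D uses the letter G, and the perfect 4th above D-flat is G-flat.

G-flat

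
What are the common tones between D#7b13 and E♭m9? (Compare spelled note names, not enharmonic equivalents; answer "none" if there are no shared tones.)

none

D#7b13: D# F## A# C# B
E♭m9: Eb Gb Bb Db F
Common to both → none.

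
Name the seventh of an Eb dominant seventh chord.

D-flat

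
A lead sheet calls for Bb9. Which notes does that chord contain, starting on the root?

Bb  D  F  Ab  C

Root Bb, quality dominant ninth:
- root: Bb
- major 3rd: D
- perfect 5th: F
- minor 7th: Ab
- major 9th: C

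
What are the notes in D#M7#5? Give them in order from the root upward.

Root D#, quality augmented major seventh:
- root: D#
- major 3rd: F##
- augmented 5th: A##
- major 7th: C##

D#, F##, A##, C##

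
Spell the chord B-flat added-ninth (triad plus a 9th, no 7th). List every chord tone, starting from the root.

Root Bb, quality added-ninth:
Root: Bb
Major 3rd (3rd): D
Perfect 5th (5th): F
Major 9th (9th): C

Bb – D – F – C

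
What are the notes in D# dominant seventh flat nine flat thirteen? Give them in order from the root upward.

D# dominant seventh flat nine flat thirteen: dominant seventh flat nine flat thirteen on D-sharp.
Root: D-sharp
Major 3rd (3rd): F-double-sharp
Perfect 5th (5th): A-sharp
Minor 7th (7th): C-sharp
Minor 9th (9th): E
Minor 13th (13th): B

D-sharp, F-double-sharp, A-sharp, C-sharp, E, B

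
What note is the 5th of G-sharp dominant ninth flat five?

G-sharp dominant ninth flat five is built on G♯; its 5th is a diminished 5th above the root.
A fifth above G uses the letter D, and the diminished 5th above G♯ is D.

D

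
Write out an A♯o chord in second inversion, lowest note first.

E  A#  C#

In root position, A♯o is A#–C#–E.
Second inversion puts the fifth (E) in the bass.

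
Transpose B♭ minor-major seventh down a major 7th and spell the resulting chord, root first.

B-flat down a major 7th → C-flat. New chord: C-flat minor-major seventh.
C-flat — root
E-double-flat — minor 3rd
G-flat — perfect 5th
B-flat — major 7th

C-flat, E-double-flat, G-flat, B-flat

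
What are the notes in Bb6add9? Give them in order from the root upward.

B♭, D, F, G, C

Bb6add9: six-nine on B♭.
root → B♭
3rd (major 3rd) → D
5th (perfect 5th) → F
6th (major 6th) → G
9th (major 9th) → C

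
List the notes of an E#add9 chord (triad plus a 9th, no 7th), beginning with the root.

E#add9: added-ninth on E#.
E# — root
G## — major 3rd
B# — perfect 5th
F## — major 9th

E# G## B# F##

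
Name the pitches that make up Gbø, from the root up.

Gb, Bbb, Dbb, Fb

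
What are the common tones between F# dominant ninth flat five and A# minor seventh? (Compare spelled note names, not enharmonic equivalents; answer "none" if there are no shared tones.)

F# dominant ninth flat five: F-sharp A-sharp C E G-sharp
A# minor seventh: A-sharp C-sharp E-sharp G-sharp
Common to both → A-sharp, G-sharp.

A-sharp, G-sharp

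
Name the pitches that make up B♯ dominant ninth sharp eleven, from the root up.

B♯ dominant ninth sharp eleven: dominant ninth sharp eleven on B-sharp.
- root: B-sharp
- major 3rd: D-double-sharp
- perfect 5th: F-double-sharp
- minor 7th: A-sharp
- major 9th: C-double-sharp
- augmented 11th: E-double-sharp

B-sharp, D-double-sharp, F-double-sharp, A-sharp, C-double-sharp, E-double-sharp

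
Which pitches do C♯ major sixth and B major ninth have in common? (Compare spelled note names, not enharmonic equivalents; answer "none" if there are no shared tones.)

C-sharp, A-sharp

C♯ major sixth = C-sharp, E-sharp, G-sharp, A-sharp.
B major ninth = B, D-sharp, F-sharp, A-sharp, C-sharp.
Shared: C-sharp, A-sharp.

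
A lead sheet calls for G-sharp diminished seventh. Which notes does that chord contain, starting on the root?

G-sharp, B, D, F

Root G-sharp, quality diminished seventh:
- root: G-sharp
- minor 3rd: B
- diminished 5th: D
- diminished 7th: F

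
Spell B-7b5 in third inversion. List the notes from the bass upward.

B-7b5 = B–D–F–A; third inversion → seventh (A) lowest.

A, B, D, F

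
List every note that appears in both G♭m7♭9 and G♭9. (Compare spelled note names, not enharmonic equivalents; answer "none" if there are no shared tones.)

G♭ D♭ F♭

G♭m7♭9: G♭ B𝄫 D♭ F♭ A𝄫
G♭9: G♭ B♭ D♭ F♭ A♭
Common to both → G♭, D♭, F♭.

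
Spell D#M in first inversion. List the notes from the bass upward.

F## A# D#

D#M = D#–F##–A#; first inversion → third (F##) lowest.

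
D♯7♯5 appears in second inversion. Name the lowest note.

D♯7♯5 = D#–F##–A##–C#. Second inversion → fifth in the bass = A##.

A##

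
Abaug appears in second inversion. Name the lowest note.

Abaug = A♭–C–E. Second inversion → fifth in the bass = E.

E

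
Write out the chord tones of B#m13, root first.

B#m13 is a minor thirteenth built on B♯.
root → B♯
3rd (minor 3rd) → D♯
5th (perfect 5th) → F𝄪
7th (minor 7th) → A♯
9th (major 9th) → C𝄪
11th (perfect 11th) → E♯
13th (major 13th) → G𝄪

B♯, D♯, F𝄪, A♯, C𝄪, E♯, G𝄪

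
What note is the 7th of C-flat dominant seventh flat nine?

Bbb

C-flat dominant seventh flat nine is built on Cb; its 7th is a minor 7th above the root.
A seventh above C uses the letter B, and the minor 7th above Cb is Bbb.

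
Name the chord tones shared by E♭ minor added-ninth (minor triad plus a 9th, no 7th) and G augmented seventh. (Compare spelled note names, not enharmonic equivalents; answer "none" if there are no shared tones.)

F

E♭ minor added-ninth: E-flat G-flat B-flat F
G augmented seventh: G B D-sharp F
Common to both → F.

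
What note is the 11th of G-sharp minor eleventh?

C-sharp

Root of G-sharp minor eleventh = G-sharp. The 11th is a perfect 11th: G-sharp up a perfect 11th → C-sharp.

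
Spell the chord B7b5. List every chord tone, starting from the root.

B7b5 is a dominant seventh flat five built on B.
Root: B
Major 3rd (3rd): D♯
Diminished 5th (5th): F
Minor 7th (7th): A

B, D♯, F, A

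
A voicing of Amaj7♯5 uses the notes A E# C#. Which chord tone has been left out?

G#

The full Amaj7♯5 chord is A, C#, E#, G#.
Comparing with the voicing, the major 7th (7th) — G# — is absent.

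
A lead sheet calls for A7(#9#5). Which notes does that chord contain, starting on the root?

A – C♯ – E♯ – G – B♯

A7(#9#5) is a dominant seventh sharp nine sharp five built on A.
root → A
3rd (major 3rd) → C♯
5th (augmented 5th) → E♯
7th (minor 7th) → G
9th (augmented 9th) → B♯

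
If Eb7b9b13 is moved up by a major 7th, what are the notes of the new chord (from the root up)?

D F# A C Eb Bb

Transposed root: Eb → D (major 7th up). So we spell D dominant seventh flat nine flat thirteen:
Root: D
Major 3rd (3rd): F#
Perfect 5th (5th): A
Minor 7th (7th): C
Minor 9th (9th): Eb
Minor 13th (13th): Bb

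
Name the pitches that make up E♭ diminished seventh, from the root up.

Root E-flat, quality diminished seventh:
root → E-flat
3rd (minor 3rd) → G-flat
5th (diminished 5th) → B-double-flat
7th (diminished 7th) → D-double-flat

E-flat G-flat B-double-flat D-double-flat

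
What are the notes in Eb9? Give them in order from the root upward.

Eb – G – Bb – Db – F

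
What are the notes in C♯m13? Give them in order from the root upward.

C#  E  G#  B  D#  F#  A#

C♯m13: minor thirteenth on C#.
Root: C#
Minor 3rd (3rd): E
Perfect 5th (5th): G#
Minor 7th (7th): B
Major 9th (9th): D#
Perfect 11th (11th): F#
Major 13th (13th): A#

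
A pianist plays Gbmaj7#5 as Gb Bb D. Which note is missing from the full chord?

F

The full Gbmaj7#5 chord is Gb, Bb, D, F.
Comparing with the voicing, the major 7th (7th) — F — is absent.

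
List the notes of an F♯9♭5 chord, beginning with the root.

F#, A#, C, E, G#

Root F#, quality dominant ninth flat five:
root → F#
3rd (major 3rd) → A#
5th (diminished 5th) → C
7th (minor 7th) → E
9th (major 9th) → G#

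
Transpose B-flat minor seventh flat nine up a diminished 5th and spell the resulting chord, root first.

A diminished 5th up from Bb is Fb, so the new chord is Fb minor seventh flat nine.
root → Fb
3rd (minor 3rd) → Abb
5th (perfect 5th) → Cb
7th (minor 7th) → Ebb
9th (minor 9th) → Gbb

Fb Abb Cb Ebb Gbb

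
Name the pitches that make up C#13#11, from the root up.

C♯ – E♯ – G♯ – B – D♯ – F𝄪 – A♯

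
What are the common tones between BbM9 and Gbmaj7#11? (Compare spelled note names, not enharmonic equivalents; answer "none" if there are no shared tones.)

Bb – F – C

BbM9: Bb D F A C
Gbmaj7#11: Gb Bb Db F C
Common to both → Bb, F, C.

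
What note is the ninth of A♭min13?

Root of A♭min13 = Ab. The 9th is a major 9th: Ab up a major 9th → Bb.

Bb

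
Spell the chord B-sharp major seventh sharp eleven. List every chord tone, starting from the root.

Root B#, quality major seventh sharp eleven:
root → B#
3rd (major 3rd) → D##
5th (perfect 5th) → F##
7th (major 7th) → A##
11th (augmented 11th) → E##

B# D## F## A## E##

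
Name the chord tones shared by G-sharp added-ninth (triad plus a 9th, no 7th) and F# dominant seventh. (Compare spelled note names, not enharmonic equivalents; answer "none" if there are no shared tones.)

A-sharp

G-sharp added-ninth: G-sharp B-sharp D-sharp A-sharp
F# dominant seventh: F-sharp A-sharp C-sharp E
Common to both → A-sharp.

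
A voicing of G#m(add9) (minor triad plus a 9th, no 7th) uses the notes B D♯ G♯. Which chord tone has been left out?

A♯

G#m(add9) = G♯, B, D♯, A♯. The voicing lacks the 9th (major 9th), A♯.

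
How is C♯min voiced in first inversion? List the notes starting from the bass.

In root position, C♯min is C♯–E–G♯.
First inversion puts the third (E) in the bass.

E G♯ C♯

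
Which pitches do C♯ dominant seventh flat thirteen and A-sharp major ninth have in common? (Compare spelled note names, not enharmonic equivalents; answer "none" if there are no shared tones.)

C♯ dominant seventh flat thirteen = C-sharp, E-sharp, G-sharp, B, A.
A-sharp major ninth = A-sharp, C-double-sharp, E-sharp, G-double-sharp, B-sharp.
Shared: E-sharp.

E-sharp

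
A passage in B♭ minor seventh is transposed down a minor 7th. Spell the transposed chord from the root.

C, E-flat, G, B-flat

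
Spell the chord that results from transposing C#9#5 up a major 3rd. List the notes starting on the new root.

A major 3rd up from C# is E#, so the new chord is E# dominant ninth sharp five.
E# — root
G## — major 3rd
B## — augmented 5th
D# — minor 7th
F## — major 9th

E#, G##, B##, D#, F##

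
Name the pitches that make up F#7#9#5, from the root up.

F# A# C## E G##

F#7#9#5: dominant seventh sharp nine sharp five on F#.
Root: F#
Major 3rd (3rd): A#
Augmented 5th (5th): C##
Minor 7th (7th): E
Augmented 9th (9th): G##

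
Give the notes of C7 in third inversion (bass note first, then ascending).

C7 = C–E–G–Bb; third inversion → seventh (Bb) lowest.

Bb, C, E, G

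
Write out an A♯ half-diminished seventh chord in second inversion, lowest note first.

E, G#, A#, C#

A♯ half-diminished seventh = A#–C#–E–G#; second inversion → fifth (E) lowest.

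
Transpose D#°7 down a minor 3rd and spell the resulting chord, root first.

B#  D#  F#  A

D# down a minor 3rd → B#. New chord: B# diminished seventh.
- root: B#
- minor 3rd: D#
- diminished 5th: F#
- diminished 7th: A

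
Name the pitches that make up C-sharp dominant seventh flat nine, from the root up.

C-sharp dominant seventh flat nine: dominant seventh flat nine on C-sharp.
root → C-sharp
3rd (major 3rd) → E-sharp
5th (perfect 5th) → G-sharp
7th (minor 7th) → B
9th (minor 9th) → D

C-sharp E-sharp G-sharp B D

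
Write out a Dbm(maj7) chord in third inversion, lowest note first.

C – Db – Fb – Ab

In root position, Dbm(maj7) is Db–Fb–Ab–C.
Third inversion puts the seventh (C) in the bass.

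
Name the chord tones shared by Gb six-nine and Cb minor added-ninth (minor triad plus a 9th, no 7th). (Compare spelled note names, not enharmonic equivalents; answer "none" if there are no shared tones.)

Gb six-nine: G-flat B-flat D-flat E-flat A-flat
Cb minor added-ninth: C-flat E-double-flat G-flat D-flat
Common to both → G-flat, D-flat.

G-flat  D-flat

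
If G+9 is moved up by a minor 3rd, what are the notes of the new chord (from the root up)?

Bb  D  F#  Ab  C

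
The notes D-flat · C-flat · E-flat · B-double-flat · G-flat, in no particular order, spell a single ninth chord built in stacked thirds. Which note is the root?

Arranged so that each adjacent pair is a third by letter name: C-flat – E-flat – G-flat – B-double-flat – D-flat.
The bottom of that stack, C-flat, is the root (this is C-flat dominant ninth).

C-flat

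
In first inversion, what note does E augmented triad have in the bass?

E augmented triad = E–G-sharp–B-sharp. First inversion → third in the bass = G-sharp.

G-sharp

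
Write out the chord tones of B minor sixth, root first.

B minor sixth: minor sixth on B.
- root: B
- minor 3rd: D
- perfect 5th: F-sharp
- major 6th: G-sharp

B  D  F-sharp  G-sharp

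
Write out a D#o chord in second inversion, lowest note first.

D#o = D#–F#–A; second inversion → fifth (A) lowest.

A, D#, F#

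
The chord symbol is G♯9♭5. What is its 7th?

Root of G♯9♭5 = G#. The 7th is a minor 7th: G# up a minor 7th → F#.

F#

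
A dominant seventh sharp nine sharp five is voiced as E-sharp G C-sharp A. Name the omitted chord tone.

A dominant seventh sharp nine sharp five = A, C-sharp, E-sharp, G, B-sharp. The voicing lacks the 9th (augmented 9th), B-sharp.

B-sharp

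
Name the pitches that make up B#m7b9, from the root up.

B#, D#, F##, A#, C#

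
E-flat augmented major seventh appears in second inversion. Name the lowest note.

B

E-flat augmented major seventh in root position is E♭–G–B–D.
Second inversion places the fifth in the bass, which is B.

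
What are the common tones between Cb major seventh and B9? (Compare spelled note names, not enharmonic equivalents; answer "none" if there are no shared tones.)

Cb major seventh = Cb, Eb, Gb, Bb.
B9 = B, D#, F#, A, C#.
Shared: none.

none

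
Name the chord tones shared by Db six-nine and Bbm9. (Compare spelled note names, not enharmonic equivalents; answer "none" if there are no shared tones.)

Db six-nine: Db F Ab Bb Eb
Bbm9: Bb Db F Ab C
Common to both → Db, F, Ab, Bb.

Db, F, Ab, Bb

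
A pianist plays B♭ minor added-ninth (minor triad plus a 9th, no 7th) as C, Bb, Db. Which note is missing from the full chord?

F

The full B♭ minor added-ninth chord is Bb, Db, F, C.
Comparing with the voicing, the perfect 5th (5th) — F — is absent.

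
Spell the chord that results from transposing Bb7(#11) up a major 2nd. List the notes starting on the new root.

A major 2nd up from Bb is C, so the new chord is C dominant seventh sharp eleven.
root → C
3rd (major 3rd) → E
5th (perfect 5th) → G
7th (minor 7th) → Bb
11th (augmented 11th) → F#

C E G Bb F#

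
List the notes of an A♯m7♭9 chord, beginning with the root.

A♯m7♭9 is a minor seventh flat nine built on A#.
- root: A#
- minor 3rd: C#
- perfect 5th: E#
- minor 7th: G#
- minor 9th: B

A# – C# – E# – G# – B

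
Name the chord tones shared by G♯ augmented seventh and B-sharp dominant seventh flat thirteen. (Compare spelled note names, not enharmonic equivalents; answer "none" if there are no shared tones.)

G-sharp, B-sharp, D-double-sharp

G♯ augmented seventh = G-sharp, B-sharp, D-double-sharp, F-sharp.
B-sharp dominant seventh flat thirteen = B-sharp, D-double-sharp, F-double-sharp, A-sharp, G-sharp.
Shared: G-sharp, B-sharp, D-double-sharp.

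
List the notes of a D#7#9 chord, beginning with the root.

D#, F##, A#, C#, E##

D#7#9 is a dominant seventh sharp nine built on D#.
D# — root
F## — major 3rd
A# — perfect 5th
C# — minor 7th
E## — augmented 9th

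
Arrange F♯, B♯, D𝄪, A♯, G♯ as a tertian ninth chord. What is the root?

Arranged so that each adjacent pair is a third by letter name: G♯ – B♯ – D𝄪 – F♯ – A♯.
The bottom of that stack, G♯, is the root (this is G♯ dominant ninth sharp five).

G♯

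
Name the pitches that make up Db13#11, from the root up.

D♭ – F – A♭ – C♭ – E♭ – G – B♭

Db13#11: dominant thirteenth sharp eleven on D♭.
root → D♭
3rd (major 3rd) → F
5th (perfect 5th) → A♭
7th (minor 7th) → C♭
9th (major 9th) → E♭
11th (augmented 11th) → G
13th (major 13th) → B♭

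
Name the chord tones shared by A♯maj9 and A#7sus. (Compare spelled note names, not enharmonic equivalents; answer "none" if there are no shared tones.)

A#, E#

A♯maj9: A# C## E# G## B#
A#7sus: A# D# E# G#
Common to both → A#, E#.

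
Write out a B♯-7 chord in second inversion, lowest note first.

B♯-7 = B#–D#–F##–A#; second inversion → fifth (F##) lowest.

F## – A# – B# – D#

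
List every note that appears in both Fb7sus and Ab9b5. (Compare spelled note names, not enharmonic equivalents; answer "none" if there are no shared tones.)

Ebb

Fb7sus: Fb Bbb Cb Ebb
Ab9b5: Ab C Ebb Gb Bb
Common to both → Ebb.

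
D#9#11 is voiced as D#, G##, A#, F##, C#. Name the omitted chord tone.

E#

The full D#9#11 chord is D#, F##, A#, C#, E#, G##.
Comparing with the voicing, the major 9th (9th) — E# — is absent.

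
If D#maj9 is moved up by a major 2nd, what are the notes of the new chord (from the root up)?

D# up a major 2nd → E#. New chord: E# major ninth.
Root: E#
Major 3rd (3rd): G##
Perfect 5th (5th): B#
Major 7th (7th): D##
Major 9th (9th): F##

E#  G##  B#  D##  F##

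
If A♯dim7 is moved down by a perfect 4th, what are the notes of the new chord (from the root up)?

A# down a perfect 4th → E#. New chord: E# diminished seventh.
root → E#
3rd (minor 3rd) → G#
5th (diminished 5th) → B
7th (diminished 7th) → D

E#, G#, B, D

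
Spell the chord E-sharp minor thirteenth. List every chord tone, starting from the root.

E-sharp minor thirteenth: minor thirteenth on E#.
Root: E#
Minor 3rd (3rd): G#
Perfect 5th (5th): B#
Minor 7th (7th): D#
Major 9th (9th): F##
Perfect 11th (11th): A#
Major 13th (13th): C##

E# – G# – B# – D# – F## – A# – C##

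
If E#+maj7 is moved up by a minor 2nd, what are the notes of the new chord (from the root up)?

Transposed root: E# → F# (minor 2nd up). So we spell F# augmented major seventh:
- root: F#
- major 3rd: A#
- augmented 5th: C##
- major 7th: E#

F# – A# – C## – E#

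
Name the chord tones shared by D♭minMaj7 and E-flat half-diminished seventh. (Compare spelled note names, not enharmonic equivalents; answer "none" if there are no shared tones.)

Db

D♭minMaj7: Db Fb Ab C
E-flat half-diminished seventh: Eb Gb Bbb Db
Common to both → Db.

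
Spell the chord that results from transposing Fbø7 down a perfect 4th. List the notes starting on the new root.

Cb, Ebb, Gbb, Bbb

Transposed root: Fb → Cb (perfect 4th down). So we spell Cb half-diminished seventh:
Root: Cb
Minor 3rd (3rd): Ebb
Diminished 5th (5th): Gbb
Minor 7th (7th): Bbb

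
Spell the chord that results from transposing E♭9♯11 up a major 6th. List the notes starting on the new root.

C E G Bb D F#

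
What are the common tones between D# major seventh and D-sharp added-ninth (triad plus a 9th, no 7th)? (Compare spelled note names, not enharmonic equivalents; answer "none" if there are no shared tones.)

D# major seventh: D-sharp F-double-sharp A-sharp C-double-sharp
D-sharp added-ninth: D-sharp F-double-sharp A-sharp E-sharp
Common to both → D-sharp, F-double-sharp, A-sharp.

D-sharp F-double-sharp A-sharp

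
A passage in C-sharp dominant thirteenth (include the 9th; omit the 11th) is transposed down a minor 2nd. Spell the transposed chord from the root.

B-sharp, D-double-sharp, F-double-sharp, A-sharp, C-double-sharp, G-double-sharp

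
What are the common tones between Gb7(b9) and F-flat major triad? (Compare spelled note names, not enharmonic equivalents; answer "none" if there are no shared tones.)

Gb7(b9) = Gb, Bb, Db, Fb, Abb.
F-flat major triad = Fb, Ab, Cb.
Shared: Fb.

Fb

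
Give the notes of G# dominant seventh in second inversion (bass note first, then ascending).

D-sharp  F-sharp  G-sharp  B-sharp

In root position, G# dominant seventh is G-sharp–B-sharp–D-sharp–F-sharp.
Second inversion puts the fifth (D-sharp) in the bass.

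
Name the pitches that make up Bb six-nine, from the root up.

B-flat  D  F  G  C

Bb six-nine: six-nine on B-flat.
root → B-flat
3rd (major 3rd) → D
5th (perfect 5th) → F
6th (major 6th) → G
9th (major 9th) → C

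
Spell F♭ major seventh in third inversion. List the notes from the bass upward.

Eb Fb Ab Cb

In root position, F♭ major seventh is Fb–Ab–Cb–Eb.
Third inversion puts the seventh (Eb) in the bass.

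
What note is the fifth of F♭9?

Cb

Root of F♭9 = Fb. The 5th is a perfect 5th: Fb up a perfect 5th → Cb.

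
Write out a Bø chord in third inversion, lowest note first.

A B D F

In root position, Bø is B–D–F–A.
Third inversion puts the seventh (A) in the bass.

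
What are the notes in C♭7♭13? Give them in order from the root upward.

C♭7♭13 is a dominant seventh flat thirteen built on Cb.
- root: Cb
- major 3rd: Eb
- perfect 5th: Gb
- minor 7th: Bbb
- minor 13th: Abb

Cb, Eb, Gb, Bbb, Abb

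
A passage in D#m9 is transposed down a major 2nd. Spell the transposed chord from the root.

C♯  E  G♯  B  D♯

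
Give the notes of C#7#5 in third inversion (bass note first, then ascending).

C#7#5 = C#–E#–G##–B; third inversion → seventh (B) lowest.

B C# E# G##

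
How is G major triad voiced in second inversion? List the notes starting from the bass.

In root position, G major triad is G–B–D.
Second inversion puts the fifth (D) in the bass.

D  G  B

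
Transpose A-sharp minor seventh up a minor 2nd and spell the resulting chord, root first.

A# up a minor 2nd → B. New chord: B minor seventh.
B — root
D — minor 3rd
F# — perfect 5th
A — minor 7th

B – D – F# – A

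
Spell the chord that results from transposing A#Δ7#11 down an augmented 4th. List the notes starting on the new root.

E  G#  B  D#  A#

An augmented 4th down from A# is E, so the new chord is E major seventh sharp eleven.
Root: E
Major 3rd (3rd): G#
Perfect 5th (5th): B
Major 7th (7th): D#
Augmented 11th (11th): A#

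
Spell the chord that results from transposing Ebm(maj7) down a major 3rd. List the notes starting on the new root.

Cb  Ebb  Gb  Bb

Transposed root: Eb → Cb (major 3rd down). So we spell Cb minor-major seventh:
Cb — root
Ebb — minor 3rd
Gb — perfect 5th
Bb — major 7th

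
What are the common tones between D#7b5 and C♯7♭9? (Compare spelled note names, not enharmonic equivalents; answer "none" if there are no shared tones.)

D#7b5: D# F## A C#
C♯7♭9: C# E# G# B D
Common to both → C#.

C#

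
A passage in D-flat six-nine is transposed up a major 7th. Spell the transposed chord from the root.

C, E, G, A, D

A major 7th up from Db is C, so the new chord is C six-nine.
Root: C
Major 3rd (3rd): E
Perfect 5th (5th): G
Major 6th (6th): A
Major 9th (9th): D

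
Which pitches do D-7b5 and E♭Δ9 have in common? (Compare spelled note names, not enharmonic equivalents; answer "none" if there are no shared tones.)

D-7b5 = D, F, Ab, C.
E♭Δ9 = Eb, G, Bb, D, F.
Shared: D, F.

D F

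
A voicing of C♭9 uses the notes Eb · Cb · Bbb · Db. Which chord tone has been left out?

The full C♭9 chord is Cb, Eb, Gb, Bbb, Db.
Comparing with the voicing, the perfect 5th (5th) — Gb — is absent.

Gb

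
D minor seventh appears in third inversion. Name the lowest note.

D minor seventh in root position is D–F–A–C.
Third inversion places the seventh in the bass, which is C.

C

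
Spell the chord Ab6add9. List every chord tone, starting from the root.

Ab6add9: six-nine on Ab.
Root: Ab
Major 3rd (3rd): C
Perfect 5th (5th): Eb
Major 6th (6th): F
Major 9th (9th): Bb

Ab C Eb F Bb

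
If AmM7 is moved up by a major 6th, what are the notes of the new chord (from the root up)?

A major 6th up from A is F#, so the new chord is F# minor-major seventh.
F# — root
A — minor 3rd
C# — perfect 5th
E# — major 7th

F#, A, C#, E#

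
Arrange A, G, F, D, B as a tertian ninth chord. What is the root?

Arranged so that each adjacent pair is a third by letter name: G – B – D – F – A.
The bottom of that stack, G, is the root (this is G dominant ninth).

G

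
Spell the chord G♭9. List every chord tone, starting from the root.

G♭9: dominant ninth on G♭.
- root: G♭
- major 3rd: B♭
- perfect 5th: D♭
- minor 7th: F♭
- major 9th: A♭

G♭, B♭, D♭, F♭, A♭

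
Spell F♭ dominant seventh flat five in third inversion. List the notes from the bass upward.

Ebb – Fb – Ab – Cbb

F♭ dominant seventh flat five = Fb–Ab–Cbb–Ebb; third inversion → seventh (Ebb) lowest.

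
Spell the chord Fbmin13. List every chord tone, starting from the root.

Fb – Abb – Cb – Ebb – Gb – Bbb – Db

Root Fb, quality minor thirteenth:
root → Fb
3rd (minor 3rd) → Abb
5th (perfect 5th) → Cb
7th (minor 7th) → Ebb
9th (major 9th) → Gb
11th (perfect 11th) → Bbb
13th (major 13th) → Db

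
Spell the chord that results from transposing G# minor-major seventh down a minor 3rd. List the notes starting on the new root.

A minor 3rd down from G# is E#, so the new chord is E# minor-major seventh.
Root: E#
Minor 3rd (3rd): G#
Perfect 5th (5th): B#
Major 7th (7th): D##

E#, G#, B#, D##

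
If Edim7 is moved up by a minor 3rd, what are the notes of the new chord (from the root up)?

G, Bb, Db, Fb

A minor 3rd up from E is G, so the new chord is G diminished seventh.
- root: G
- minor 3rd: Bb
- diminished 5th: Db
- diminished 7th: Fb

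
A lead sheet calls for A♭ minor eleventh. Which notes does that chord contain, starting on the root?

A♭ minor eleventh: minor eleventh on Ab.
Root: Ab
Minor 3rd (3rd): Cb
Perfect 5th (5th): Eb
Minor 7th (7th): Gb
Major 9th (9th): Bb
Perfect 11th (11th): Db

Ab  Cb  Eb  Gb  Bb  Db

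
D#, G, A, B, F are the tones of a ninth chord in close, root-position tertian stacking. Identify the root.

G

Arranged so that each adjacent pair is a third by letter name: G – B – D# – F – A.
The bottom of that stack, G, is the root (this is G dominant ninth sharp five).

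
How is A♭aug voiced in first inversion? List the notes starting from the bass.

C, E, Ab

A♭aug = Ab–C–E; first inversion → third (C) lowest.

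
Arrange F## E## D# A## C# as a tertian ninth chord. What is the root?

Stacking in thirds gives D# – F## – A## – C# – E##, so D# is the root — D# dominant seventh sharp nine sharp five.

D#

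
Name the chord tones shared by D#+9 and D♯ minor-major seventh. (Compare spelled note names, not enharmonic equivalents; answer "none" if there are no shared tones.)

D#+9 = D#, F##, A##, C#, E#.
D♯ minor-major seventh = D#, F#, A#, C##.
Shared: D#.

D#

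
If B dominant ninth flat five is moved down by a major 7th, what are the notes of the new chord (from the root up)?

C – E – G-flat – B-flat – D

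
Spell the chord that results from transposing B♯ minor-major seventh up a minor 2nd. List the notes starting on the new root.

C#  E  G#  B#

B# up a minor 2nd → C#. New chord: C# minor-major seventh.
Root: C#
Minor 3rd (3rd): E
Perfect 5th (5th): G#
Major 7th (7th): B#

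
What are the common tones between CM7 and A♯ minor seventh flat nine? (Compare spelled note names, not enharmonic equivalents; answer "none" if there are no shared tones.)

CM7 = C, E, G, B.
A♯ minor seventh flat nine = A♯, C♯, E♯, G♯, B.
Shared: B.

B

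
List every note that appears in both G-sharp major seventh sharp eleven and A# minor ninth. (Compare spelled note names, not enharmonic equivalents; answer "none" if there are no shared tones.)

G-sharp major seventh sharp eleven = G-sharp, B-sharp, D-sharp, F-double-sharp, C-double-sharp.
A# minor ninth = A-sharp, C-sharp, E-sharp, G-sharp, B-sharp.
Shared: G-sharp, B-sharp.

G-sharp, B-sharp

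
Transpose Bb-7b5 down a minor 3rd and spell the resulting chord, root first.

G Bb Db F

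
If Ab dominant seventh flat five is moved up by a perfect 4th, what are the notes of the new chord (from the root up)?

D-flat, F, A-double-flat, C-flat

A-flat up a perfect 4th → D-flat. New chord: D-flat dominant seventh flat five.
D-flat — root
F — major 3rd
A-double-flat — diminished 5th
C-flat — minor 7th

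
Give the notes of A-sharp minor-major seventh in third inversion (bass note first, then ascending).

In root position, A-sharp minor-major seventh is A-sharp–C-sharp–E-sharp–G-double-sharp.
Third inversion puts the seventh (G-double-sharp) in the bass.

G-double-sharp – A-sharp – C-sharp – E-sharp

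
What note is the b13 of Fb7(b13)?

Fb7(b13) is built on Fb; its 13th is a minor 13th above the root.
A sixth above F uses the letter D, and the minor 13th above Fb is Dbb.

Dbb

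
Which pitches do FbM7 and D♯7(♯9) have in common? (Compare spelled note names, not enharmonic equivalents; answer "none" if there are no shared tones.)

FbM7 = Fb, Ab, Cb, Eb.
D♯7(♯9) = D#, F##, A#, C#, E##.
Shared: none.

none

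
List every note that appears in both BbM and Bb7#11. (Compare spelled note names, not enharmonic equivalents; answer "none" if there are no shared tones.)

Bb, D, F

BbM: Bb D F
Bb7#11: Bb D F Ab E
Common to both → Bb, D, F.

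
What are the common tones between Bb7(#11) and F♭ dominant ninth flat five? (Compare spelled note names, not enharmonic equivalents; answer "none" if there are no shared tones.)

A♭

Bb7(#11) = B♭, D, F, A♭, E.
F♭ dominant ninth flat five = F♭, A♭, C𝄫, E𝄫, G♭.
Shared: A♭.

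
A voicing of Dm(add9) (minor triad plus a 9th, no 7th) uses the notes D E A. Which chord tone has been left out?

Dm(add9) = D, F, A, E. The voicing lacks the 3rd (minor 3rd), F.

F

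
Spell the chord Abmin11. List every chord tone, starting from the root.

A♭, C♭, E♭, G♭, B♭, D♭

Abmin11: minor eleventh on A♭.
root → A♭
3rd (minor 3rd) → C♭
5th (perfect 5th) → E♭
7th (minor 7th) → G♭
9th (major 9th) → B♭
11th (perfect 11th) → D♭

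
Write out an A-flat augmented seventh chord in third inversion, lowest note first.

A-flat augmented seventh = A♭–C–E–G♭; third inversion → seventh (G♭) lowest.

G♭, A♭, C, E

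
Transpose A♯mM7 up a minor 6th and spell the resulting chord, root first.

A minor 6th up from A# is F#, so the new chord is F# minor-major seventh.
root → F#
3rd (minor 3rd) → A
5th (perfect 5th) → C#
7th (major 7th) → E#

F# A C# E#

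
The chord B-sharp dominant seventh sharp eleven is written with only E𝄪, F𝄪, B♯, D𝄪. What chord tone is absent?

A♯

B-sharp dominant seventh sharp eleven = B♯, D𝄪, F𝄪, A♯, E𝄪. The voicing lacks the 7th (minor 7th), A♯.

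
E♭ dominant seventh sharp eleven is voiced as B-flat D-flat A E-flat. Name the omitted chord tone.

G

E♭ dominant seventh sharp eleven = E-flat, G, B-flat, D-flat, A. The voicing lacks the 3rd (major 3rd), G.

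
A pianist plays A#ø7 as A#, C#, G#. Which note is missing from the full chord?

The full A#ø7 chord is A#, C#, E, G#.
Comparing with the voicing, the diminished 5th (5th) — E — is absent.

E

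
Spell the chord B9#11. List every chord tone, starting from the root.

B9#11 is a dominant ninth sharp eleven built on B.
B — root
D♯ — major 3rd
F♯ — perfect 5th
A — minor 7th
C♯ — major 9th
E♯ — augmented 11th

B, D♯, F♯, A, C♯, E♯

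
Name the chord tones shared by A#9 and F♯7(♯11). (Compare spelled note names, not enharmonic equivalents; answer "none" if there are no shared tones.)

A#9 = A#, C##, E#, G#, B#.
F♯7(♯11) = F#, A#, C#, E, B#.
Shared: A#, B#.

A#, B#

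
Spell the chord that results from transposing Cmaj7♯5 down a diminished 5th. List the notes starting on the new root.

F#, A#, C##, E#

C down a diminished 5th → F#. New chord: F# augmented major seventh.
root → F#
3rd (major 3rd) → A#
5th (augmented 5th) → C##
7th (major 7th) → E#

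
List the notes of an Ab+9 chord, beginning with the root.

Ab, C, E, Gb, Bb

Ab+9 is a dominant ninth sharp five built on Ab.
- root: Ab
- major 3rd: C
- augmented 5th: E
- minor 7th: Gb
- major 9th: Bb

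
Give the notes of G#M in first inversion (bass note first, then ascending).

G#M = G#–B#–D#; first inversion → third (B#) lowest.

B# D# G#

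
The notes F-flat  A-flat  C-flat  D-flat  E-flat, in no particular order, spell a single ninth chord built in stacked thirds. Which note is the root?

Stacking in thirds gives D-flat – F-flat – A-flat – C-flat – E-flat, so D-flat is the root — D-flat minor ninth.

D-flat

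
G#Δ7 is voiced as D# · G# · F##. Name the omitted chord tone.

B#

G#Δ7 = G#, B#, D#, F##. The voicing lacks the 3rd (major 3rd), B#.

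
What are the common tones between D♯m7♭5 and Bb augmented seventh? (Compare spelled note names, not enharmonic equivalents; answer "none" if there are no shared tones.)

D♯m7♭5: D# F# A C#
Bb augmented seventh: Bb D F# Ab
Common to both → F#.

F#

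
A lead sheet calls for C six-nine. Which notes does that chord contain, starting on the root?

C six-nine is a six-nine built on C.
root → C
3rd (major 3rd) → E
5th (perfect 5th) → G
6th (major 6th) → A
9th (major 9th) → D

C  E  G  A  D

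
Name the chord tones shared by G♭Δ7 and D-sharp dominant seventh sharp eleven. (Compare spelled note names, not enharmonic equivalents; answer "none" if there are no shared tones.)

none

G♭Δ7 = Gb, Bb, Db, F.
D-sharp dominant seventh sharp eleven = D#, F##, A#, C#, G##.
Shared: none.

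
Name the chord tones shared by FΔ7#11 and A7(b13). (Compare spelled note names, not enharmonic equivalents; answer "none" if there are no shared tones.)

F  A  E

FΔ7#11: F A C E B
A7(b13): A C# E G F
Common to both → F, A, E.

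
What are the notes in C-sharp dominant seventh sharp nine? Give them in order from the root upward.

C-sharp, E-sharp, G-sharp, B, D-double-sharp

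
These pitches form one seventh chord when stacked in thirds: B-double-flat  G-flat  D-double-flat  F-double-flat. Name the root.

Arranged so that each adjacent pair is a third by letter name: G-flat – B-double-flat – D-double-flat – F-double-flat.
The bottom of that stack, G-flat, is the root (this is G-flat diminished seventh).

G-flat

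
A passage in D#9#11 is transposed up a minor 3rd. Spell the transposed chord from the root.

F♯, A♯, C♯, E, G♯, B♯

Transposed root: D♯ → F♯ (minor 3rd up). So we spell F♯ dominant ninth sharp eleven:
F♯ — root
A♯ — major 3rd
C♯ — perfect 5th
E — minor 7th
G♯ — major 9th
B♯ — augmented 11th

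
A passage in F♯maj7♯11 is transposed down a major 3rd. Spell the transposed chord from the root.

A major 3rd down from F# is D, so the new chord is D major seventh sharp eleven.
root → D
3rd (major 3rd) → F#
5th (perfect 5th) → A
7th (major 7th) → C#
11th (augmented 11th) → G#

D F# A C# G#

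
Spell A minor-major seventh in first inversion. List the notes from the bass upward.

A minor-major seventh = A–C–E–G#; first inversion → third (C) lowest.

C E G# A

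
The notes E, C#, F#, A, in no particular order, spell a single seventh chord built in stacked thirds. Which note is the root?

F#

Arranged so that each adjacent pair is a third by letter name: F# – A – C# – E.
The bottom of that stack, F#, is the root (this is F# minor seventh).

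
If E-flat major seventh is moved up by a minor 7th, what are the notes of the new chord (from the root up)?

A minor 7th up from E-flat is D-flat, so the new chord is D-flat major seventh.
Root: D-flat
Major 3rd (3rd): F
Perfect 5th (5th): A-flat
Major 7th (7th): C

D-flat, F, A-flat, C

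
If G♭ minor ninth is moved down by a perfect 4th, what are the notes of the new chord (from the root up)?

D♭, F♭, A♭, C♭, E♭

A perfect 4th down from G♭ is D♭, so the new chord is D♭ minor ninth.
- root: D♭
- minor 3rd: F♭
- perfect 5th: A♭
- minor 7th: C♭
- major 9th: E♭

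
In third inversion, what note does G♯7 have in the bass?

F#

G♯7 = G#–B#–D#–F#. Third inversion → seventh in the bass = F#.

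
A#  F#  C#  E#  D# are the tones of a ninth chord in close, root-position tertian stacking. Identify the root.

Stacking in thirds gives D# – F# – A# – C# – E#, so D# is the root — D# minor ninth.

D#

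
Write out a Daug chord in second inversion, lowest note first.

A#, D, F#

Daug = D–F#–A#; second inversion → fifth (A#) lowest.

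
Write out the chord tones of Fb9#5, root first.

Root Fb, quality dominant ninth sharp five:
- root: Fb
- major 3rd: Ab
- augmented 5th: C
- minor 7th: Ebb
- major 9th: Gb

Fb, Ab, C, Ebb, Gb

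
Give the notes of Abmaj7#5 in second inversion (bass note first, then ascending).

E, G, A♭, C

Abmaj7#5 = A♭–C–E–G; second inversion → fifth (E) lowest.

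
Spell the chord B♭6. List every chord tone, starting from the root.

B♭, D, F, G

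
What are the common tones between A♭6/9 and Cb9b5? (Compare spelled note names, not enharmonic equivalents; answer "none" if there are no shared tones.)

A♭6/9 = Ab, C, Eb, F, Bb.
Cb9b5 = Cb, Eb, Gbb, Bbb, Db.
Shared: Eb.

Eb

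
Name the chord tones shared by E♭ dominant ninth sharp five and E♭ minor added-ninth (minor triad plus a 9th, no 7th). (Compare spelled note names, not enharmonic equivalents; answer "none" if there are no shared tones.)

E-flat  F

E♭ dominant ninth sharp five = E-flat, G, B, D-flat, F.
E♭ minor added-ninth = E-flat, G-flat, B-flat, F.
Shared: E-flat, F.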